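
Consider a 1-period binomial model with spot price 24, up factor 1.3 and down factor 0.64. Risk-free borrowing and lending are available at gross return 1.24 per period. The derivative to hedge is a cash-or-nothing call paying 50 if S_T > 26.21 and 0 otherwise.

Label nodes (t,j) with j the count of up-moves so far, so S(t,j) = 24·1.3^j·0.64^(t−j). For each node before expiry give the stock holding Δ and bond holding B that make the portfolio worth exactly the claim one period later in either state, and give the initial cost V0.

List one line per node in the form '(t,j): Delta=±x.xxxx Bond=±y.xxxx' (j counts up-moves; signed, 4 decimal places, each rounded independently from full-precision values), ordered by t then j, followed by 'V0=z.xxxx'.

(0,0): Delta=3.1566 Bond=-39.1007
V0=36.6569

Since d<R<u, set p* = (R−d)/(u−d) = 0.9091; price each node as the discounted p*-expectation of its children.
Terminal payoffs: V(1,0)=0.0000, V(1,1)=50.0000
(0,0): S=24.0000. Δ = (V_up−V_dn)/(S_up−S_dn) = (50.0000−0.0000)/(31.2000−15.3600) = 3.1566. V = [p*·50.0000 + (1−p*)·0.0000]/1.24 = 36.6569. B = V − Δ·S = -39.1007.
Each (Δ,B) replicates both successor values, so the strategy is self-financing and V0 is arbitrage-free.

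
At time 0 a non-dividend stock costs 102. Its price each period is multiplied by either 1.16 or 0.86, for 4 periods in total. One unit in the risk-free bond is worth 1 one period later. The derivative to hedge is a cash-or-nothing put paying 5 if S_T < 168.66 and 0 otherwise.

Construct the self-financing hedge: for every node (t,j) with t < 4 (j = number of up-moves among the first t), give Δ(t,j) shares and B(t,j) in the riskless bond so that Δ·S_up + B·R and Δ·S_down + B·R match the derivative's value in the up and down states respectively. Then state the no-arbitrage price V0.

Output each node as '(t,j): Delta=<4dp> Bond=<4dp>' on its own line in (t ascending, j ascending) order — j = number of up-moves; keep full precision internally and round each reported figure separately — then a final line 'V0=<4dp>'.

No-arbitrage ⇒ martingale measure with p* = (R−d)/(u−d) = 0.4667.
Payoff layer (t=4): V(4,0)=5.0000, V(4,1)=5.0000, V(4,2)=5.0000, V(4,3)=5.0000, V(4,4)=0.0000
Node (3,0) S=64.8777: V=(p*·5.0000+(1−p*)·5.0000)/1=5.0000; Δ=(5.0000−5.0000)/(75.2581−55.7948)=0.0000; B=V−Δ·S=5.0000
Node (3,1) S=87.5095: V=(p*·5.0000+(1−p*)·5.0000)/1=5.0000; Δ=(5.0000−5.0000)/(101.5110−75.2581)=0.0000; B=V−Δ·S=5.0000
Node (3,2) S=118.0360: V=(p*·5.0000+(1−p*)·5.0000)/1=5.0000; Δ=(5.0000−5.0000)/(136.9218−101.5110)=0.0000; B=V−Δ·S=5.0000
Node (3,3) S=159.2114: V=(p*·0.0000+(1−p*)·5.0000)/1=2.6667; Δ=(0.0000−5.0000)/(184.6852−136.9218)=-0.1047; B=V−Δ·S=19.3333
Node (2,0) S=75.4392: V=(p*·5.0000+(1−p*)·5.0000)/1=5.0000; Δ=(5.0000−5.0000)/(87.5095−64.8777)=0.0000; B=V−Δ·S=5.0000
Node (2,1) S=101.7552: V=(p*·5.0000+(1−p*)·5.0000)/1=5.0000; Δ=(5.0000−5.0000)/(118.0360−87.5095)=0.0000; B=V−Δ·S=5.0000
Node (2,2) S=137.2512: V=(p*·2.6667+(1−p*)·5.0000)/1=3.9111; Δ=(2.6667−5.0000)/(159.2114−118.0360)=-0.0567; B=V−Δ·S=11.6889
Node (1,0) S=87.7200: V=(p*·5.0000+(1−p*)·5.0000)/1=5.0000; Δ=(5.0000−5.0000)/(101.7552−75.4392)=0.0000; B=V−Δ·S=5.0000
Node (1,1) S=118.3200: V=(p*·3.9111+(1−p*)·5.0000)/1=4.4919; Δ=(3.9111−5.0000)/(137.2512−101.7552)=-0.0307; B=V−Δ·S=8.1215
Node (0,0) S=102.0000: V=(p*·4.4919+(1−p*)·5.0000)/1=4.7629; Δ=(4.4919−5.0000)/(118.3200−87.7200)=-0.0166; B=V−Δ·S=6.4567
The time-0 hedge costs 4.7629, which is the no-arbitrage price.

(0,0): Delta=-0.0166 Bond=6.4567
(1,0): Delta=0.0000 Bond=5.0000
(1,1): Delta=-0.0307 Bond=8.1215
(2,0): Delta=0.0000 Bond=5.0000
(2,1): Delta=0.0000 Bond=5.0000
(2,2): Delta=-0.0567 Bond=11.6889
(3,0): Delta=0.0000 Bond=5.0000
(3,1): Delta=0.0000 Bond=5.0000
(3,2): Delta=0.0000 Bond=5.0000
(3,3): Delta=-0.1047 Bond=19.3333
V0=4.7629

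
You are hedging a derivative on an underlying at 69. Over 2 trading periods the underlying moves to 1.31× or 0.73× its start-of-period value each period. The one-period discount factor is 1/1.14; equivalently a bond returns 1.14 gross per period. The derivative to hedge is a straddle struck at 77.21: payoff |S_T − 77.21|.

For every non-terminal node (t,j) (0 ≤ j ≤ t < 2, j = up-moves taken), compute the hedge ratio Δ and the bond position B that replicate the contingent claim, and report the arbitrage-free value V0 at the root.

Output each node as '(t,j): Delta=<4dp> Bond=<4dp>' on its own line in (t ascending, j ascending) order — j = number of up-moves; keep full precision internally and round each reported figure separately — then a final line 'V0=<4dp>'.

(0,0): Delta=0.2768 Bond=2.9978
(1,0): Delta=-1.0000 Bond=67.7281
(1,1): Delta=0.5718 Bond=-23.2479
V0=22.0945

Risk-neutral probability p* = (R−d)/(u−d) = (1.14−0.73)/(1.31−0.73) = 0.7069.
Payoff layer (t=2): V(2,0)=40.4399, V(2,1)=11.2253, V(2,2)=41.2009
Node (1,0) S=50.3700: V=(p*·11.2253+(1−p*)·40.4399)/1.14=17.3581; Δ=(11.2253−40.4399)/(65.9847−36.7701)=-1.0000; B=V−Δ·S=67.7281
Node (1,1) S=90.3900: V=(p*·41.2009+(1−p*)·11.2253)/1.14=28.4342; Δ=(41.2009−11.2253)/(118.4109−65.9847)=0.5718; B=V−Δ·S=-23.2479
Node (0,0) S=69.0000: V=(p*·28.4342+(1−p*)·17.3581)/1.14=22.0945; Δ=(28.4342−17.3581)/(90.3900−50.3700)=0.2768; B=V−Δ·S=2.9978
Root portfolio cost Δ·69+B reproduces V0=22.0945.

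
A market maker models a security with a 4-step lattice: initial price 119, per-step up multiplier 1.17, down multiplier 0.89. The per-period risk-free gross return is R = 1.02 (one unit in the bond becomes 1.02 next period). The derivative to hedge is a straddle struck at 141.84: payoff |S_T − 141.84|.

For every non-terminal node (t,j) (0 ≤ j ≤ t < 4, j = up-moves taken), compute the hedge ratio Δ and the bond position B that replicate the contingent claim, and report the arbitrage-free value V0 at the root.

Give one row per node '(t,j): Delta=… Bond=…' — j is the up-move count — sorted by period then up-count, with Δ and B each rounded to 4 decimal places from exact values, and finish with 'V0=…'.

The replicating-portfolio and risk-neutral prices coincide; use p* = (1.02−0.89)/(1.17−0.89) = 0.4643 for the latter.
Terminal payoffs: V(4,0)=67.1767, V(4,1)=43.6872, V(4,2)=12.8076, V(4,3)=27.7868, V(4,4)=81.1526
Node (3,0) S=83.8913: V=(p*·43.6872+(1−p*)·67.1767)/1.02=55.1675; Δ=(43.6872−67.1767)/(98.1528−74.6633)=-1.0000; B=V−Δ·S=139.0588
Node (3,1) S=110.2841: V=(p*·12.8076+(1−p*)·43.6872)/1.02=28.7747; Δ=(12.8076−43.6872)/(129.0324−98.1528)=-1.0000; B=V−Δ·S=139.0588
Node (3,2) S=144.9802: V=(p*·27.7868+(1−p*)·12.8076)/1.02=19.3748; Δ=(27.7868−12.8076)/(169.6268−129.0324)=0.3690; B=V−Δ·S=-34.1224
Node (3,3) S=190.5919: V=(p*·81.1526+(1−p*)·27.7868)/1.02=51.5331; Δ=(81.1526−27.7868)/(222.9926−169.6268)=1.0000; B=V−Δ·S=-139.0588
Node (2,0) S=94.2599: V=(p*·28.7747+(1−p*)·55.1675)/1.02=42.0723; Δ=(28.7747−55.1675)/(110.2841−83.8913)=-1.0000; B=V−Δ·S=136.3322
Node (2,1) S=123.9147: V=(p*·19.3748+(1−p*)·28.7747)/1.02=23.9318; Δ=(19.3748−28.7747)/(144.9802−110.2841)=-0.2709; B=V−Δ·S=57.5032
Node (2,2) S=162.8991: V=(p*·51.5331+(1−p*)·19.3748)/1.02=33.6328; Δ=(51.5331−19.3748)/(190.5919−144.9802)=0.7050; B=V−Δ·S=-81.2185
Node (1,0) S=105.9100: V=(p*·23.9318+(1−p*)·42.0723)/1.02=32.9901; Δ=(23.9318−42.0723)/(123.9147−94.2599)=-0.6117; B=V−Δ·S=97.7775
Node (1,1) S=139.2300: V=(p*·33.6328+(1−p*)·23.9318)/1.02=27.8783; Δ=(33.6328−23.9318)/(162.8991−123.9147)=0.2488; B=V−Δ·S=-6.7680
Node (0,0) S=119.0000: V=(p*·27.8783+(1−p*)·32.9901)/1.02=30.0164; Δ=(27.8783−32.9901)/(139.2300−105.9100)=-0.1534; B=V−Δ·S=48.2730
Each (Δ,B) replicates both successor values, so the strategy is self-financing and V0 is arbitrage-free.

(0,0): Delta=-0.1534 Bond=48.2730
(1,0): Delta=-0.6117 Bond=97.7775
(1,1): Delta=0.2488 Bond=-6.7680
(2,0): Delta=-1.0000 Bond=136.3322
(2,1): Delta=-0.2709 Bond=57.5032
(2,2): Delta=0.7050 Bond=-81.2185
(3,0): Delta=-1.0000 Bond=139.0588
(3,1): Delta=-1.0000 Bond=139.0588
(3,2): Delta=0.3690 Bond=-34.1224
(3,3): Delta=1.0000 Bond=-139.0588
V0=30.0164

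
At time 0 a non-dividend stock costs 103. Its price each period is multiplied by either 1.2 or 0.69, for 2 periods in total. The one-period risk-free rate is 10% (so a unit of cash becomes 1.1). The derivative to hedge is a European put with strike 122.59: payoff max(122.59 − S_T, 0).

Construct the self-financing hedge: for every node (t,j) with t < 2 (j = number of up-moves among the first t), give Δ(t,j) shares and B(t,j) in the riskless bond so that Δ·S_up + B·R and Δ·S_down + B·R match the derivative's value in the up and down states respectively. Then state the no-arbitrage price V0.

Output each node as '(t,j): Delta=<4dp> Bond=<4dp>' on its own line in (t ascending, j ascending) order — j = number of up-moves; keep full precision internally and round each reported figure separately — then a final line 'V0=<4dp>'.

(0,0): Delta=-0.6420 Bond=78.1856
(1,0): Delta=-1.0000 Bond=111.4455
(1,1): Delta=-0.5918 Bond=79.7989
V0=12.0571

Since d<R<u, set p* = (R−d)/(u−d) = 0.8039; price each node as the discounted p*-expectation of its children.
Terminal values V(2,·): V(2,0)=73.5517, V(2,1)=37.3060, V(2,2)=0.0000
(1,0): S=71.0700. Δ = (V_up−V_dn)/(S_up−S_dn) = (37.3060−73.5517)/(85.2840−49.0383) = -1.0000. V = [p*·37.3060 + (1−p*)·73.5517]/1.1 = 40.3755. B = V − Δ·S = 111.4455.
(1,1): S=123.6000. Δ = (V_up−V_dn)/(S_up−S_dn) = (0.0000−37.3060)/(148.3200−85.2840) = -0.5918. V = [p*·0.0000 + (1−p*)·37.3060]/1.1 = 6.6499. B = V − Δ·S = 79.7989.
(0,0): S=103.0000. Δ = (V_up−V_dn)/(S_up−S_dn) = (6.6499−40.3755)/(123.6000−71.0700) = -0.6420. V = [p*·6.6499 + (1−p*)·40.3755]/1.1 = 12.0571. B = V − Δ·S = 78.1856.
Check: Δ(0,0)·S0 + B(0,0) = 12.0571 = V0.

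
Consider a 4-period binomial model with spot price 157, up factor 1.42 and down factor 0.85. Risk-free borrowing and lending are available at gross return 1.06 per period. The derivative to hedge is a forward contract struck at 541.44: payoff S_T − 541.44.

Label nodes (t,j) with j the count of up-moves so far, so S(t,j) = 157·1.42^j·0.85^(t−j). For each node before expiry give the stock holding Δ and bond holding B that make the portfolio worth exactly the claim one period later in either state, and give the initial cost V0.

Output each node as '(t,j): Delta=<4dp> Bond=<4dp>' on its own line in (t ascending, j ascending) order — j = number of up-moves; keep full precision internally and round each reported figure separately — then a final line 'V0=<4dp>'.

(0,0): Delta=1.0000 Bond=-428.8712
(1,0): Delta=1.0000 Bond=-454.6035
(1,1): Delta=1.0000 Bond=-454.6035
(2,0): Delta=1.0000 Bond=-481.8797
(2,1): Delta=1.0000 Bond=-481.8797
(2,2): Delta=1.0000 Bond=-481.8797
(3,0): Delta=1.0000 Bond=-510.7925
(3,1): Delta=1.0000 Bond=-510.7925
(3,2): Delta=1.0000 Bond=-510.7925
(3,3): Delta=1.0000 Bond=-510.7925
V0=-271.8712

Under the risk-neutral measure, an up-move has probability p* = (R−d)/(u−d) = 0.3684 and values discount at R = 1.06.
Terminal payoffs: V(4,0)=-459.4850, V(4,1)=-404.5270, V(4,2)=-312.7147, V(4,3)=-159.3342, V(4,4)=96.9014
(3,0): S=96.4176. Δ = (V_up−V_dn)/(S_up−S_dn) = (-404.5270−-459.4850)/(136.9130−81.9550) = 1.0000. V = [p*·-404.5270 + (1−p*)·-459.4850]/1.06 = -414.3748. B = V − Δ·S = -510.7925.
(3,1): S=161.0741. Δ = (V_up−V_dn)/(S_up−S_dn) = (-312.7147−-404.5270)/(228.7253−136.9130) = 1.0000. V = [p*·-312.7147 + (1−p*)·-404.5270]/1.06 = -349.7183. B = V − Δ·S = -510.7925.
(3,2): S=269.0886. Δ = (V_up−V_dn)/(S_up−S_dn) = (-159.3342−-312.7147)/(382.1058−228.7253) = 1.0000. V = [p*·-159.3342 + (1−p*)·-312.7147]/1.06 = -241.7039. B = V − Δ·S = -510.7925.
(3,3): S=449.5362. Δ = (V_up−V_dn)/(S_up−S_dn) = (96.9014−-159.3342)/(638.3414−382.1058) = 1.0000. V = [p*·96.9014 + (1−p*)·-159.3342]/1.06 = -61.2562. B = V − Δ·S = -510.7925.
(2,0): S=113.4325. Δ = (V_up−V_dn)/(S_up−S_dn) = (-349.7183−-414.3748)/(161.0741−96.4176) = 1.0000. V = [p*·-349.7183 + (1−p*)·-414.3748]/1.06 = -368.4472. B = V − Δ·S = -481.8797.
(2,1): S=189.4990. Δ = (V_up−V_dn)/(S_up−S_dn) = (-241.7039−-349.7183)/(269.0886−161.0742) = 1.0000. V = [p*·-241.7039 + (1−p*)·-349.7183]/1.06 = -292.3807. B = V − Δ·S = -481.8797.
(2,2): S=316.5748. Δ = (V_up−V_dn)/(S_up−S_dn) = (-61.2562−-241.7039)/(449.5362−269.0886) = 1.0000. V = [p*·-61.2562 + (1−p*)·-241.7039]/1.06 = -165.3049. B = V − Δ·S = -481.8797.
(1,0): S=133.4500. Δ = (V_up−V_dn)/(S_up−S_dn) = (-292.3807−-368.4472)/(189.4990−113.4325) = 1.0000. V = [p*·-292.3807 + (1−p*)·-368.4472]/1.06 = -321.1535. B = V − Δ·S = -454.6035.
(1,1): S=222.9400. Δ = (V_up−V_dn)/(S_up−S_dn) = (-165.3049−-292.3807)/(316.5748−189.4990) = 1.0000. V = [p*·-165.3049 + (1−p*)·-292.3807]/1.06 = -231.6635. B = V − Δ·S = -454.6035.
(0,0): S=157.0000. Δ = (V_up−V_dn)/(S_up−S_dn) = (-231.6635−-321.1535)/(222.9400−133.4500) = 1.0000. V = [p*·-231.6635 + (1−p*)·-321.1535]/1.06 = -271.8712. B = V − Δ·S = -428.8712.
Self-financing check: at every node Δ·S+B equals the discounted successor values.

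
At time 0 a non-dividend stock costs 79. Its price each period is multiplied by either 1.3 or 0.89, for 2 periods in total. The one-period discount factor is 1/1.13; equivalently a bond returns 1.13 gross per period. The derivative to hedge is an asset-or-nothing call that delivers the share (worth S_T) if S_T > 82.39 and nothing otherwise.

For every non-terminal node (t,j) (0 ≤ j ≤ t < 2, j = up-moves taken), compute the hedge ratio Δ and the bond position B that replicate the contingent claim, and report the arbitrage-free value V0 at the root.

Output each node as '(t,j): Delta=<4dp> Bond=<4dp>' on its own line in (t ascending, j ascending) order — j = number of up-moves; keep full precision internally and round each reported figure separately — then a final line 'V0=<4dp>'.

Since d<R<u, set p* = (R−d)/(u−d) = 0.5854; price each node as the discounted p*-expectation of its children.
Terminal payoffs: V(2,0)=0.0000, V(2,1)=91.4030, V(2,2)=133.5100
  t=1,j=0: stock 70.3100 → up 91.4030 (V=91.4030), down 62.5759 (V=0.0000). Price 47.3488; hedge Δ=3.1707, bond B=-175.5853.
  t=1,j=1: stock 102.7000 → up 133.5100 (V=133.5100), down 91.4030 (V=91.4030). Price 102.7000; hedge Δ=1.0000, bond B=0.0000.
  t=0,j=0: stock 79.0000 → up 102.7000 (V=102.7000), down 70.3100 (V=47.3488). Price 70.5748; hedge Δ=1.7089, bond B=-64.4280.
The time-0 hedge costs 70.5748, which is the no-arbitrage price.

(0,0): Delta=1.7089 Bond=-64.4280
(1,0): Delta=3.1707 Bond=-175.5853
(1,1): Delta=1.0000 Bond=0.0000
V0=70.5748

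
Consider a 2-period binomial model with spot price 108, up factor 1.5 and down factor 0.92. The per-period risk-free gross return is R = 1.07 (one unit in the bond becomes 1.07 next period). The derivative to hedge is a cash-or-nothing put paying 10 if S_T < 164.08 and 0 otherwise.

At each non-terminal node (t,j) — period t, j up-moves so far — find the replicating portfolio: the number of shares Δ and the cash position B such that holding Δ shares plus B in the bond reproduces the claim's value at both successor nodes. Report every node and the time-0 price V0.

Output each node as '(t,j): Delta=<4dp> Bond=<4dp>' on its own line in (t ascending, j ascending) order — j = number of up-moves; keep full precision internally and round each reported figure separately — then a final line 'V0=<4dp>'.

(0,0): Delta=-0.0386 Bond=12.3175
(1,0): Delta=0.0000 Bond=9.3458
(1,1): Delta=-0.1064 Bond=24.1702
V0=8.1502

Risk-neutral probability p* = (R−d)/(u−d) = (1.07−0.92)/(1.5−0.92) = 0.2586.
Payoff layer (t=2): V(2,0)=10.0000, V(2,1)=10.0000, V(2,2)=0.0000
  t=1,j=0: stock 99.3600 → up 149.0400 (V=10.0000), down 91.4112 (V=10.0000). Price 9.3458; hedge Δ=0.0000, bond B=9.3458.
  t=1,j=1: stock 162.0000 → up 243.0000 (V=0.0000), down 149.0400 (V=10.0000). Price 6.9288; hedge Δ=-0.1064, bond B=24.1702.
  t=0,j=0: stock 108.0000 → up 162.0000 (V=6.9288), down 99.3600 (V=9.3458). Price 8.1502; hedge Δ=-0.0386, bond B=12.3175.
Self-financing check: at every node Δ·S+B equals the discounted successor values.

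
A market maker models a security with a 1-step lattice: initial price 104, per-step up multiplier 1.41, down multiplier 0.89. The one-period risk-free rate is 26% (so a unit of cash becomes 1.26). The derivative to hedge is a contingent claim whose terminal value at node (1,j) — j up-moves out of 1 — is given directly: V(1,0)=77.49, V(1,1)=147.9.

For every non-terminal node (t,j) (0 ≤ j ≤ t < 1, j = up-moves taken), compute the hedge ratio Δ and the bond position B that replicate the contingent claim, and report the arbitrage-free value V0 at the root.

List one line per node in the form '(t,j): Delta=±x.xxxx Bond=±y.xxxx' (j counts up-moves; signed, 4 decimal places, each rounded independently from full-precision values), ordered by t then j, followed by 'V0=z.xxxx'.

Under the risk-neutral measure, an up-move has probability p* = (R−d)/(u−d) = 0.7115 and values discount at R = 1.26.
Payoff layer (t=1): V(1,0)=77.4900, V(1,1)=147.9000
(0,0): S=104.0000. Δ = (V_up−V_dn)/(S_up−S_dn) = (147.9000−77.4900)/(146.6400−92.5600) = 1.3020. V = [p*·147.9000 + (1−p*)·77.4900]/1.26 = 101.2614. B = V − Δ·S = -34.1424.
Self-financing check: at every node Δ·S+B equals the discounted successor values.

(0,0): Delta=1.3020 Bond=-34.1424
V0=101.2614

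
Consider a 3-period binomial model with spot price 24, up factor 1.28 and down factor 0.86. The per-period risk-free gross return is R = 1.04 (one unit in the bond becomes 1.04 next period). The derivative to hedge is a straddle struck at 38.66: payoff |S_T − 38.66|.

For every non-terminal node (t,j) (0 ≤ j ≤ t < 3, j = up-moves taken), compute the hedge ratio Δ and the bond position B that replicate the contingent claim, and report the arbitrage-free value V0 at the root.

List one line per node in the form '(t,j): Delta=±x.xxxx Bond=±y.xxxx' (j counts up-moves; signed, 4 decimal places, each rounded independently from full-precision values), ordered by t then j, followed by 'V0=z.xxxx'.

Under the risk-neutral measure, an up-move has probability p* = (R−d)/(u−d) = 0.4286 and values discount at R = 1.04.
Terminal values V(3,·): V(3,0)=23.3947, V(3,1)=15.9395, V(3,2)=4.8434, V(3,3)=11.6716
  t=2,j=0: stock 17.7504 → up 22.7205 (V=15.9395), down 15.2653 (V=23.3947). Price 19.4227; hedge Δ=-1.0000, bond B=37.1731.
  t=2,j=1: stock 26.4192 → up 33.8166 (V=4.8434), down 22.7205 (V=15.9395). Price 10.7539; hedge Δ=-1.0000, bond B=37.1731.
  t=2,j=2: stock 39.3216 → up 50.3316 (V=11.6716), down 33.8166 (V=4.8434). Price 7.4710; hedge Δ=0.4135, bond B=-8.7867.
  t=1,j=0: stock 20.6400 → up 26.4192 (V=10.7539), down 17.7504 (V=19.4227). Price 15.1033; hedge Δ=-1.0000, bond B=35.7433.
  t=1,j=1: stock 30.7200 → up 39.3216 (V=7.4710), down 26.4192 (V=10.7539). Price 8.9874; hedge Δ=-0.2544, bond B=16.8039.
  t=0,j=0: stock 24.0000 → up 30.7200 (V=8.9874), down 20.6400 (V=15.1033). Price 12.0021; hedge Δ=-0.6067, bond B=26.5639.
Self-financing check: at every node Δ·S+B equals the discounted successor values.

(0,0): Delta=-0.6067 Bond=26.5639
(1,0): Delta=-1.0000 Bond=35.7433
(1,1): Delta=-0.2544 Bond=16.8039
(2,0): Delta=-1.0000 Bond=37.1731
(2,1): Delta=-1.0000 Bond=37.1731
(2,2): Delta=0.4135 Bond=-8.7867
V0=12.0021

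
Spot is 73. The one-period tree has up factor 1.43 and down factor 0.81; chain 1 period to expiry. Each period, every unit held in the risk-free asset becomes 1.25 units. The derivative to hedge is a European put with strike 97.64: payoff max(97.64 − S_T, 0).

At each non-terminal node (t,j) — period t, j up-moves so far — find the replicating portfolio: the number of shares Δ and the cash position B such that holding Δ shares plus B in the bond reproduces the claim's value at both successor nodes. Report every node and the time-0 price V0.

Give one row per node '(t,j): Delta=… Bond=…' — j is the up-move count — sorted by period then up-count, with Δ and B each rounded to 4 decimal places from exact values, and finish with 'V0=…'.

(0,0): Delta=-0.8509 Bond=71.0572
V0=8.9443

The replicating-portfolio and risk-neutral prices coincide; use p* = (1.25−0.81)/(1.43−0.81) = 0.7097 for the latter.
Payoff layer (t=1): V(1,0)=38.5100, V(1,1)=0.0000
Node (0,0) S=73.0000: V=(p*·0.0000+(1−p*)·38.5100)/1.25=8.9443; Δ=(0.0000−38.5100)/(104.3900−59.1300)=-0.8509; B=V−Δ·S=71.0572
Check: Δ(0,0)·S0 + B(0,0) = 8.9443 = V0.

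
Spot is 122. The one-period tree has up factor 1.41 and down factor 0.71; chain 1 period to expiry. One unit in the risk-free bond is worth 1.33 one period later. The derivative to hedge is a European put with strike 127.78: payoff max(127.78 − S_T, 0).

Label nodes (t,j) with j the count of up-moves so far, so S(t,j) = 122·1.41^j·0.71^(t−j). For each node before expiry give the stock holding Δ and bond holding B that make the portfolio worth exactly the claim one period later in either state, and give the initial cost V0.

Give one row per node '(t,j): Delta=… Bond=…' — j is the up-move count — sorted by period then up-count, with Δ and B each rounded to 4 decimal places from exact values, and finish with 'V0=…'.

(0,0): Delta=-0.4820 Bond=62.3368
V0=3.5368

No-arbitrage ⇒ martingale measure with p* = (R−d)/(u−d) = 0.8857.
Terminal values V(1,·): V(1,0)=41.1600, V(1,1)=0.0000
(0,0): S=122.0000. Δ = (V_up−V_dn)/(S_up−S_dn) = (0.0000−41.1600)/(172.0200−86.6200) = -0.4820. V = [p*·0.0000 + (1−p*)·41.1600]/1.33 = 3.5368. B = V − Δ·S = 62.3368.
Check: Δ(0,0)·S0 + B(0,0) = 3.5368 = V0.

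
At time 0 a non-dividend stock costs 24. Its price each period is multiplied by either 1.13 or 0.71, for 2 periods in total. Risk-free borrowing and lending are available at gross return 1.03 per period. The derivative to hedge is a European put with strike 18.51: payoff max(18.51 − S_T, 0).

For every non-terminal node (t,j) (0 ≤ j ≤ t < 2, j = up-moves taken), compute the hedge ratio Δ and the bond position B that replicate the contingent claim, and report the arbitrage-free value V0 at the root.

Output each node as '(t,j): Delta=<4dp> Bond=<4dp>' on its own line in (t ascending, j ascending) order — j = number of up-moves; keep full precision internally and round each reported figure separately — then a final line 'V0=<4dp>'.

(0,0): Delta=-0.1470 Bond=3.8714
(1,0): Delta=-0.8959 Bond=16.7478
(1,1): Delta=0.0000 Bond=0.0000
V0=0.3426

The replicating-portfolio and risk-neutral prices coincide; use p* = (1.03−0.71)/(1.13−0.71) = 0.7619 for the latter.
Terminal values V(2,·): V(2,0)=6.4116, V(2,1)=0.0000, V(2,2)=0.0000
Node (1,0) S=17.0400: V=(p*·0.0000+(1−p*)·6.4116)/1.03=1.4821; Δ=(0.0000−6.4116)/(19.2552−12.0984)=-0.8959; B=V−Δ·S=16.7478
Node (1,1) S=27.1200: V=(p*·0.0000+(1−p*)·0.0000)/1.03=0.0000; Δ=(0.0000−0.0000)/(30.6456−19.2552)=0.0000; B=V−Δ·S=0.0000
Node (0,0) S=24.0000: V=(p*·0.0000+(1−p*)·1.4821)/1.03=0.3426; Δ=(0.0000−1.4821)/(27.1200−17.0400)=-0.1470; B=V−Δ·S=3.8714
The time-0 hedge costs 0.3426, which is the no-arbitrage price.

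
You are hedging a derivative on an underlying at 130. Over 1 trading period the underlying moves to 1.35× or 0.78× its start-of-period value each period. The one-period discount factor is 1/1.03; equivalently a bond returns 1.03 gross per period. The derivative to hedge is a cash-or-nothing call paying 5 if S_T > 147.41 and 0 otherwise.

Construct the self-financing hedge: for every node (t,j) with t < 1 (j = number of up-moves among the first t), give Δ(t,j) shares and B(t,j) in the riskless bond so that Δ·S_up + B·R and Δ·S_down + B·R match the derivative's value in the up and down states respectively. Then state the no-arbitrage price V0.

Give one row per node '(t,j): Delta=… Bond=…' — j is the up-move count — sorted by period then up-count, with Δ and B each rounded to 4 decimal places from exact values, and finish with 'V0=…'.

Risk-neutral probability p* = (R−d)/(u−d) = (1.03−0.78)/(1.35−0.78) = 0.4386.
Terminal payoffs: V(1,0)=0.0000, V(1,1)=5.0000
Node (0,0) S=130.0000: V=(p*·5.0000+(1−p*)·0.0000)/1.03=2.1291; Δ=(5.0000−0.0000)/(175.5000−101.4000)=0.0675; B=V−Δ·S=-6.6428
Check: Δ(0,0)·S0 + B(0,0) = 2.1291 = V0.

(0,0): Delta=0.0675 Bond=-6.6428
V0=2.1291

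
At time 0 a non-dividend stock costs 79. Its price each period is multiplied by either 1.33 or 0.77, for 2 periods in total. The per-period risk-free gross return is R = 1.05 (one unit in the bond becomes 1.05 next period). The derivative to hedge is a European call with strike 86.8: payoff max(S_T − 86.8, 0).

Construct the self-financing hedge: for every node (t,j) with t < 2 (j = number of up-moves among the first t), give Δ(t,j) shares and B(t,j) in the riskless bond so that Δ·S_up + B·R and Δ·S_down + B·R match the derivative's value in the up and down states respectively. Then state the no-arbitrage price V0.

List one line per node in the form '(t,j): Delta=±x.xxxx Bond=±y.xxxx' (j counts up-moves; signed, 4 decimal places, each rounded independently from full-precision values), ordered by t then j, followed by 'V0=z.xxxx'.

Risk-neutral probability p* = (R−d)/(u−d) = (1.05−0.77)/(1.33−0.77) = 0.5000.
Terminal payoffs: V(2,0)=0.0000, V(2,1)=0.0000, V(2,2)=52.9431
Node (1,0) S=60.8300: V=(p*·0.0000+(1−p*)·0.0000)/1.05=0.0000; Δ=(0.0000−0.0000)/(80.9039−46.8391)=0.0000; B=V−Δ·S=0.0000
Node (1,1) S=105.0700: V=(p*·52.9431+(1−p*)·0.0000)/1.05=25.2110; Δ=(52.9431−0.0000)/(139.7431−80.9039)=0.8998; B=V−Δ·S=-69.3302
Node (0,0) S=79.0000: V=(p*·25.2110+(1−p*)·0.0000)/1.05=12.0052; Δ=(25.2110−0.0000)/(105.0700−60.8300)=0.5699; B=V−Δ·S=-33.0144
Root portfolio cost Δ·79+B reproduces V0=12.0052.

(0,0): Delta=0.5699 Bond=-33.0144
(1,0): Delta=0.0000 Bond=0.0000
(1,1): Delta=0.8998 Bond=-69.3303
V0=12.0052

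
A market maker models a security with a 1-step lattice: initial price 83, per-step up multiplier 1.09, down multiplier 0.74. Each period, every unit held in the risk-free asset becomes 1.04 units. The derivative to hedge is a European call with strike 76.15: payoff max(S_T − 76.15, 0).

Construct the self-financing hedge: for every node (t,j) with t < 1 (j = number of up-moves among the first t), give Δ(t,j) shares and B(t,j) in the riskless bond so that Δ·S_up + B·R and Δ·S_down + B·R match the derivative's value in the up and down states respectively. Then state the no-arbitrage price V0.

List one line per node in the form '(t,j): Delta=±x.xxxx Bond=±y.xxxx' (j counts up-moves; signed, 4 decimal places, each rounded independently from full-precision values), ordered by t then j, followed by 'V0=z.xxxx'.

Risk-neutral probability p* = (R−d)/(u−d) = (1.04−0.74)/(1.09−0.74) = 0.8571.
Payoff layer (t=1): V(1,0)=0.0000, V(1,1)=14.3200
(0,0): S=83.0000. Δ = (V_up−V_dn)/(S_up−S_dn) = (14.3200−0.0000)/(90.4700−61.4200) = 0.4929. V = [p*·14.3200 + (1−p*)·0.0000]/1.04 = 11.8022. B = V − Δ·S = -29.1121.
Each (Δ,B) replicates both successor values, so the strategy is self-financing and V0 is arbitrage-free.

(0,0): Delta=0.4929 Bond=-29.1121
V0=11.8022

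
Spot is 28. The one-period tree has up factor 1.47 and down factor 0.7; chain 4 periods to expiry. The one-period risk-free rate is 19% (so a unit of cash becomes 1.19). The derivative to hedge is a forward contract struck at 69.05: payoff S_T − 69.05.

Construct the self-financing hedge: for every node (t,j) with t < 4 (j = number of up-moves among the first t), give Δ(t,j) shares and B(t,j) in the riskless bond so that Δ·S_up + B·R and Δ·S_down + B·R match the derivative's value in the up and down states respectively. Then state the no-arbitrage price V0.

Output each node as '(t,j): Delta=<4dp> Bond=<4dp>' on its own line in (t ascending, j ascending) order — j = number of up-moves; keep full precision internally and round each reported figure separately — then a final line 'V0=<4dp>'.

(0,0): Delta=1.0000 Bond=-34.4331
(1,0): Delta=1.0000 Bond=-40.9754
(1,1): Delta=1.0000 Bond=-40.9754
(2,0): Delta=1.0000 Bond=-48.7607
(2,1): Delta=1.0000 Bond=-48.7607
(2,2): Delta=1.0000 Bond=-48.7607
(3,0): Delta=1.0000 Bond=-58.0252
(3,1): Delta=1.0000 Bond=-58.0252
(3,2): Delta=1.0000 Bond=-58.0252
(3,3): Delta=1.0000 Bond=-58.0252
V0=-6.4331

Risk-neutral probability p* = (R−d)/(u−d) = (1.19−0.7)/(1.47−0.7) = 0.6364.
Payoff layer (t=4): V(4,0)=-62.3272, V(4,1)=-54.9321, V(4,2)=-39.4025, V(4,3)=-6.7901, V(4,4)=61.6957
  t=3,j=0: stock 9.6040 → up 14.1179 (V=-54.9321), down 6.7228 (V=-62.3272). Price -48.4212; hedge Δ=1.0000, bond B=-58.0252.
  t=3,j=1: stock 20.1684 → up 29.6475 (V=-39.4025), down 14.1179 (V=-54.9321). Price -37.8568; hedge Δ=1.0000, bond B=-58.0252.
  t=3,j=2: stock 42.3536 → up 62.2599 (V=-6.7901), down 29.6475 (V=-39.4025). Price -15.6716; hedge Δ=1.0000, bond B=-58.0252.
  t=3,j=3: stock 88.9426 → up 130.7457 (V=61.6957), down 62.2599 (V=-6.7901). Price 30.9174; hedge Δ=1.0000, bond B=-58.0252.
  t=2,j=0: stock 13.7200 → up 20.1684 (V=-37.8568), down 9.6040 (V=-48.4212). Price -35.0407; hedge Δ=1.0000, bond B=-48.7607.
  t=2,j=1: stock 28.8120 → up 42.3536 (V=-15.6716), down 20.1684 (V=-37.8568). Price -19.9487; hedge Δ=1.0000, bond B=-48.7607.
  t=2,j=2: stock 60.5052 → up 88.9426 (V=30.9174), down 42.3536 (V=-15.6716). Price 11.7445; hedge Δ=1.0000, bond B=-48.7607.
  t=1,j=0: stock 19.6000 → up 28.8120 (V=-19.9487), down 13.7200 (V=-35.0407). Price -21.3754; hedge Δ=1.0000, bond B=-40.9754.
  t=1,j=1: stock 41.1600 → up 60.5052 (V=11.7445), down 28.8120 (V=-19.9487). Price 0.1846; hedge Δ=1.0000, bond B=-40.9754.
  t=0,j=0: stock 28.0000 → up 41.1600 (V=0.1846), down 19.6000 (V=-21.3754). Price -6.4331; hedge Δ=1.0000, bond B=-34.4331.
The time-0 hedge costs -6.4331, which is the no-arbitrage price.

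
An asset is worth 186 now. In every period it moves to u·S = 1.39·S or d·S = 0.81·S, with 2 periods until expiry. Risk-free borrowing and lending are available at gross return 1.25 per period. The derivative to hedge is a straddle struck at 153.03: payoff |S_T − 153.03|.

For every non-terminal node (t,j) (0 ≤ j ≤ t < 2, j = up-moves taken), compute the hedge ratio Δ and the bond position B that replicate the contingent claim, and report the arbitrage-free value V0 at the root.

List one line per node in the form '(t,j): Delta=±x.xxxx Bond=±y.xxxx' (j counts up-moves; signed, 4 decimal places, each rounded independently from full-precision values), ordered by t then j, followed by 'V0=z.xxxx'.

Under the risk-neutral measure, an up-move has probability p* = (R−d)/(u−d) = 0.7586 and values discount at R = 1.25.
At expiry t=2: V(2,0)=30.9954, V(2,1)=56.3874, V(2,2)=206.3406
Node (1,0) S=150.6600: V=(p*·56.3874+(1−p*)·30.9954)/1.25=40.2066; Δ=(56.3874−30.9954)/(209.4174−122.0346)=0.2906; B=V−Δ·S=-3.5727
Node (1,1) S=258.5400: V=(p*·206.3406+(1−p*)·56.3874)/1.25=136.1160; Δ=(206.3406−56.3874)/(359.3706−209.4174)=1.0000; B=V−Δ·S=-122.4240
Node (0,0) S=186.0000: V=(p*·136.1160+(1−p*)·40.2066)/1.25=90.3724; Δ=(136.1160−40.2066)/(258.5400−150.6600)=0.8890; B=V−Δ·S=-74.9886
The time-0 hedge costs 90.3724, which is the no-arbitrage price.

(0,0): Delta=0.8890 Bond=-74.9886
(1,0): Delta=0.2906 Bond=-3.5727
(1,1): Delta=1.0000 Bond=-122.4240
V0=90.3724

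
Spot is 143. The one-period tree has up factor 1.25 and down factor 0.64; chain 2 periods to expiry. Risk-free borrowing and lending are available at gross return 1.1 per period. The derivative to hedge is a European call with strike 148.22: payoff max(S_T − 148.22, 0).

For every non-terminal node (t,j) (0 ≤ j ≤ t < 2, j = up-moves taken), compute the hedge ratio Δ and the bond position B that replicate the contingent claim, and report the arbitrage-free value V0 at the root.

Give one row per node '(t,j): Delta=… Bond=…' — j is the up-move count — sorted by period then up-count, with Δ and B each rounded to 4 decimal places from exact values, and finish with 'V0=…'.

The replicating-portfolio and risk-neutral prices coincide; use p* = (1.1−0.64)/(1.25−0.64) = 0.7541 for the latter.
Terminal values V(2,·): V(2,0)=0.0000, V(2,1)=0.0000, V(2,2)=75.2175
(1,0): S=91.5200. Δ = (V_up−V_dn)/(S_up−S_dn) = (0.0000−0.0000)/(114.4000−58.5728) = 0.0000. V = [p*·0.0000 + (1−p*)·0.0000]/1.1 = 0.0000. B = V − Δ·S = 0.0000.
(1,1): S=178.7500. Δ = (V_up−V_dn)/(S_up−S_dn) = (75.2175−0.0000)/(223.4375−114.4000) = 0.6898. V = [p*·75.2175 + (1−p*)·0.0000]/1.1 = 51.5649. B = V − Δ·S = -71.7425.
(0,0): S=143.0000. Δ = (V_up−V_dn)/(S_up−S_dn) = (51.5649−0.0000)/(178.7500−91.5200) = 0.5911. V = [p*·51.5649 + (1−p*)·0.0000]/1.1 = 35.3500. B = V − Δ·S = -49.1826.
Self-financing check: at every node Δ·S+B equals the discounted successor values.

(0,0): Delta=0.5911 Bond=-49.1826
(1,0): Delta=0.0000 Bond=0.0000
(1,1): Delta=0.6898 Bond=-71.7425
V0=35.3500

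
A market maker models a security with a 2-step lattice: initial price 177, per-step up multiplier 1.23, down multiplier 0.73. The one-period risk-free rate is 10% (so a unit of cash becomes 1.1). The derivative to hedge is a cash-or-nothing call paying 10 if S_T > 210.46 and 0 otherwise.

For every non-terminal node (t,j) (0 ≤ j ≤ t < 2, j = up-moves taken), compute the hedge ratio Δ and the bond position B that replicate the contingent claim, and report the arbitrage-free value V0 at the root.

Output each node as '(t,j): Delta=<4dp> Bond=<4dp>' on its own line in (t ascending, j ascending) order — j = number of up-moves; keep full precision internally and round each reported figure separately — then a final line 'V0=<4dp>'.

(0,0): Delta=0.0760 Bond=-8.9289
(1,0): Delta=0.0000 Bond=0.0000
(1,1): Delta=0.0919 Bond=-13.2727
V0=4.5256

Since d<R<u, set p* = (R−d)/(u−d) = 0.7400; price each node as the discounted p*-expectation of its children.
Payoff layer (t=2): V(2,0)=0.0000, V(2,1)=0.0000, V(2,2)=10.0000
(1,0): S=129.2100. Δ = (V_up−V_dn)/(S_up−S_dn) = (0.0000−0.0000)/(158.9283−94.3233) = 0.0000. V = [p*·0.0000 + (1−p*)·0.0000]/1.1 = 0.0000. B = V − Δ·S = 0.0000.
(1,1): S=217.7100. Δ = (V_up−V_dn)/(S_up−S_dn) = (10.0000−0.0000)/(267.7833−158.9283) = 0.0919. V = [p*·10.0000 + (1−p*)·0.0000]/1.1 = 6.7273. B = V − Δ·S = -13.2727.
(0,0): S=177.0000. Δ = (V_up−V_dn)/(S_up−S_dn) = (6.7273−0.0000)/(217.7100−129.2100) = 0.0760. V = [p*·6.7273 + (1−p*)·0.0000]/1.1 = 4.5256. B = V − Δ·S = -8.9289.
The time-0 hedge costs 4.5256, which is the no-arbitrage price.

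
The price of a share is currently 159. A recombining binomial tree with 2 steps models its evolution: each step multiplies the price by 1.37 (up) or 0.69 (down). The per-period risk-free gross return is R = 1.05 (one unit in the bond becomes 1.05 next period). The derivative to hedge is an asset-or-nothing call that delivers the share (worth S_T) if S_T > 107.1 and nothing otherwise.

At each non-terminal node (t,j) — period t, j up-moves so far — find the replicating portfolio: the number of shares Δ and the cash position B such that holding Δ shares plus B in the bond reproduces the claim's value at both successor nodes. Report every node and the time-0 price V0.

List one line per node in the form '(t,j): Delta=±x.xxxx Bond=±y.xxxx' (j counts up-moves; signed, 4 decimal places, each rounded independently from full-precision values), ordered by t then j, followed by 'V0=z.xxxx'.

(0,0): Delta=1.3138 Bond=-65.0983
(1,0): Delta=2.0147 Bond=-145.2505
(1,1): Delta=1.0000 Bond=0.0000
V0=143.7946

Under the risk-neutral measure, an up-move has probability p* = (R−d)/(u−d) = 0.5294 and values discount at R = 1.05.
Terminal values V(2,·): V(2,0)=0.0000, V(2,1)=150.3027, V(2,2)=298.4271
  t=1,j=0: stock 109.7100 → up 150.3027 (V=150.3027), down 75.6999 (V=0.0000). Price 75.7829; hedge Δ=2.0147, bond B=-145.2505.
  t=1,j=1: stock 217.8300 → up 298.4271 (V=298.4271), down 150.3027 (V=150.3027). Price 217.8300; hedge Δ=1.0000, bond B=0.0000.
  t=0,j=0: stock 159.0000 → up 217.8300 (V=217.8300), down 109.7100 (V=75.7829). Price 143.7946; hedge Δ=1.3138, bond B=-65.0983.
Each (Δ,B) replicates both successor values, so the strategy is self-financing and V0 is arbitrage-free.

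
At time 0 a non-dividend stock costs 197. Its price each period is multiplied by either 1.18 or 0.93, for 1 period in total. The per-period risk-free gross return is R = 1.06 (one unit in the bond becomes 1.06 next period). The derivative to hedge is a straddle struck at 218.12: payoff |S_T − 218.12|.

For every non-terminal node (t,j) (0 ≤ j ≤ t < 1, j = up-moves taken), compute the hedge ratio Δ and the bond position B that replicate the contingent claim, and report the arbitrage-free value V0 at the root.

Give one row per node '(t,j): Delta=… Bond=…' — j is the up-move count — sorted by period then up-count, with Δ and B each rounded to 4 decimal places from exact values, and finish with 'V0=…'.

Since d<R<u, set p* = (R−d)/(u−d) = 0.5200; price each node as the discounted p*-expectation of its children.
At expiry t=1: V(1,0)=34.9100, V(1,1)=14.3400
(0,0): S=197.0000. Δ = (V_up−V_dn)/(S_up−S_dn) = (14.3400−34.9100)/(232.4600−183.2100) = -0.4177. V = [p*·14.3400 + (1−p*)·34.9100]/1.06 = 22.8430. B = V − Δ·S = 105.1230.
Each (Δ,B) replicates both successor values, so the strategy is self-financing and V0 is arbitrage-free.

(0,0): Delta=-0.4177 Bond=105.1230
V0=22.8430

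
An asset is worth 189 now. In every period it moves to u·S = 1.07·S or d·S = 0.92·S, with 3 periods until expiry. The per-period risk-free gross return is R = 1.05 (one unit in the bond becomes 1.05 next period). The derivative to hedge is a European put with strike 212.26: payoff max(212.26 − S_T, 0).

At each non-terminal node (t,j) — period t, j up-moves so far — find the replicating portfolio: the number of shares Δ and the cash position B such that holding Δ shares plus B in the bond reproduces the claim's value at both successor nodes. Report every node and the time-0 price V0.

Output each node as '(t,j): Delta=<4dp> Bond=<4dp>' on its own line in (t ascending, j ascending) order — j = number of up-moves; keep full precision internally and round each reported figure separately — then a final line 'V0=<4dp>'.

(0,0): Delta=-0.5368 Bond=106.6600
(1,0): Delta=-1.0000 Bond=192.5261
(1,1): Delta=-0.4756 Bond=99.6033
(2,0): Delta=-1.0000 Bond=202.1524
(2,1): Delta=-1.0000 Bond=202.1524
(2,2): Delta=-0.4062 Bond=89.5728
V0=5.1960

Risk-neutral probability p* = (R−d)/(u−d) = (1.05−0.92)/(1.07−0.92) = 0.8667.
At expiry t=3: V(3,0)=65.0880, V(3,1)=41.0925, V(3,2)=13.1848, V(3,3)=0.0000
  t=2,j=0: stock 159.9696 → up 171.1675 (V=41.0925), down 147.1720 (V=65.0880). Price 42.1828; hedge Δ=-1.0000, bond B=202.1524.
  t=2,j=1: stock 186.0516 → up 199.0752 (V=13.1848), down 171.1675 (V=41.0925). Price 16.1008; hedge Δ=-1.0000, bond B=202.1524.
  t=2,j=2: stock 216.3861 → up 231.5331 (V=0.0000), down 199.0752 (V=13.1848). Price 1.6743; hedge Δ=-0.4062, bond B=89.5728.
  t=1,j=0: stock 173.8800 → up 186.0516 (V=16.1008), down 159.9696 (V=42.1828). Price 18.6461; hedge Δ=-1.0000, bond B=192.5261.
  t=1,j=1: stock 202.2300 → up 216.3861 (V=1.6743), down 186.0516 (V=16.1008). Price 3.4265; hedge Δ=-0.4756, bond B=99.6033.
  t=0,j=0: stock 189.0000 → up 202.2300 (V=3.4265), down 173.8800 (V=18.6461). Price 5.1960; hedge Δ=-0.5368, bond B=106.6600.
Each (Δ,B) replicates both successor values, so the strategy is self-financing and V0 is arbitrage-free.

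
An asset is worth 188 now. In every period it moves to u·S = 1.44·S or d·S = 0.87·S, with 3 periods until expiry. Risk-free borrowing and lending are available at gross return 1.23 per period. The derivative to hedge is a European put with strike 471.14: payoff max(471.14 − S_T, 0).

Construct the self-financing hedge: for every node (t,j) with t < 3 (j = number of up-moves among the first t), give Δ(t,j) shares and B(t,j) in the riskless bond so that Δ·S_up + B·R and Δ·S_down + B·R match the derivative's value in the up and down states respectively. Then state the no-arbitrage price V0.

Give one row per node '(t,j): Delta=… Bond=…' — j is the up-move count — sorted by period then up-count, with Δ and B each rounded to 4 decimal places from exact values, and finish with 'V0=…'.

Under the risk-neutral measure, an up-move has probability p* = (R−d)/(u−d) = 0.6316 and values discount at R = 1.23.
At expiry t=3: V(3,0)=347.3414, V(3,1)=266.2320, V(3,2)=131.9820, V(3,3)=0.0000
  t=2,j=0: stock 142.2972 → up 204.9080 (V=266.2320), down 123.7986 (V=347.3414). Price 240.7435; hedge Δ=-1.0000, bond B=383.0407.
  t=2,j=1: stock 235.5264 → up 339.1580 (V=131.9820), down 204.9080 (V=266.2320). Price 147.5143; hedge Δ=-1.0000, bond B=383.0407.
  t=2,j=2: stock 389.8368 → up 561.3650 (V=0.0000), down 339.1580 (V=131.9820). Price 39.5325; hedge Δ=-0.5940, bond B=271.0798.
  t=1,j=0: stock 163.5600 → up 235.5264 (V=147.5143), down 142.2972 (V=240.7435). Price 147.8552; hedge Δ=-1.0000, bond B=311.4152.
  t=1,j=1: stock 270.7200 → up 389.8368 (V=39.5325), down 235.5264 (V=147.5143). Price 64.4839; hedge Δ=-0.6998, bond B=253.9256.
  t=0,j=0: stock 188.0000 → up 270.7200 (V=64.4839), down 163.5600 (V=147.8552). Price 77.3981; hedge Δ=-0.7780, bond B=223.6634.
Check: Δ(0,0)·S0 + B(0,0) = 77.3981 = V0.

(0,0): Delta=-0.7780 Bond=223.6634
(1,0): Delta=-1.0000 Bond=311.4152
(1,1): Delta=-0.6998 Bond=253.9256
(2,0): Delta=-1.0000 Bond=383.0407
(2,1): Delta=-1.0000 Bond=383.0407
(2,2): Delta=-0.5940 Bond=271.0798
V0=77.3981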